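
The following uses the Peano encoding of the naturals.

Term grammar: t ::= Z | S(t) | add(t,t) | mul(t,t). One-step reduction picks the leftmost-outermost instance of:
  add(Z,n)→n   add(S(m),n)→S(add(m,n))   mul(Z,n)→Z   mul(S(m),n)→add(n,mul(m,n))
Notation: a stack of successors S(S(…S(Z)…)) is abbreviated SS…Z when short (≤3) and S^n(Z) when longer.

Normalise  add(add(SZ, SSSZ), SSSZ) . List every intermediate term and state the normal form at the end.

Answer: normal form = S^7(Z)  (in 7 steps)

Working:
  start: add(add(SZ, SSSZ), SSSZ)
  step 1: add(S(add(Z, SSSZ)), SSSZ)
  step 2: S(add(add(Z, SSSZ), SSSZ))
  step 3: S(add(SSSZ, SSSZ))
  step 4: S(S(add(SSZ, SSSZ)))
  step 5: S(S(S(add(SZ, SSSZ))))
  step 6: S(S(S(S(add(Z, SSSZ)))))
  step 7: S^7(Z)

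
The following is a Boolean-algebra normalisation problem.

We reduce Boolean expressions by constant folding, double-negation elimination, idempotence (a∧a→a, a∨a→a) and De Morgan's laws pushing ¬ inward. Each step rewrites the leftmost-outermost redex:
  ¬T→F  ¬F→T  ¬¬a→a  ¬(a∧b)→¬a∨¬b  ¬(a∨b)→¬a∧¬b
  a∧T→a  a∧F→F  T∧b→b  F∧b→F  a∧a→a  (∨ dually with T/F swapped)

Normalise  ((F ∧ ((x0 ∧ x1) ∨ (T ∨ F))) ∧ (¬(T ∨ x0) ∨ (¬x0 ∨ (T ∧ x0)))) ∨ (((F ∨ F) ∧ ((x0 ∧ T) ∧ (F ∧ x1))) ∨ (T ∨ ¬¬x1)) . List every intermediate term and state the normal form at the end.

Answer: normal form = T  (in 7 steps)

Working:
  start: ((F ∧ ((x0 ∧ x1) ∨ (T ∨ F))) ∧ (¬(T ∨ x0) ∨ (¬x0 ∨ (T ∧ x0)))) ∨ (((F ∨ F) ∧ ((x0 ∧ T) ∧ (F ∧ x1))) ∨ (T ∨ ¬¬x1))
  step 1: (F ∧ (¬(T ∨ x0) ∨ (¬x0 ∨ (T ∧ x0)))) ∨ (((F ∨ F) ∧ ((x0 ∧ T) ∧ (F ∧ x1))) ∨ (T ∨ ¬¬x1))
  step 2: F ∨ (((F ∨ F) ∧ ((x0 ∧ T) ∧ (F ∧ x1))) ∨ (T ∨ ¬¬x1))
  step 3: ((F ∨ F) ∧ ((x0 ∧ T) ∧ (F ∧ x1))) ∨ (T ∨ ¬¬x1)
  step 4: (F ∧ ((x0 ∧ T) ∧ (F ∧ x1))) ∨ (T ∨ ¬¬x1)
  step 5: F ∨ (T ∨ ¬¬x1)
  step 6: T ∨ ¬¬x1
  step 7: T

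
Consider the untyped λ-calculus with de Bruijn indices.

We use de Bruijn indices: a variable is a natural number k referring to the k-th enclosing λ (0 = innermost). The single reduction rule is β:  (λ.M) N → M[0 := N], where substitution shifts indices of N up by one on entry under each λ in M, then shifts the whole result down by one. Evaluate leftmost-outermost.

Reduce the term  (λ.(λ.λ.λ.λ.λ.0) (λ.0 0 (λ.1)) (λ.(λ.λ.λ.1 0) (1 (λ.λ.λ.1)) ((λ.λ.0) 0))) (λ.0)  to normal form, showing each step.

  start: (λ.(λ.λ.λ.λ.λ.0) (λ.0 0 (λ.1)) (λ.(λ.λ.λ.1 0) (1 (λ.λ.λ.1)) ((λ.λ.0) 0))) (λ.0)
  →1  (λ.λ.λ.λ.λ.0) (λ.0 0 (λ.1)) (λ.(λ.λ.λ.1 0) ((λ.0) (λ.λ.λ.1)) ((λ.λ.0) 0))
  →2  (λ.λ.λ.λ.0) (λ.(λ.λ.λ.1 0) ((λ.0) (λ.λ.λ.1)) ((λ.λ.0) 0))
  →3  λ.λ.λ.0

Answer: normal form = λ.λ.λ.0  (in 3 steps)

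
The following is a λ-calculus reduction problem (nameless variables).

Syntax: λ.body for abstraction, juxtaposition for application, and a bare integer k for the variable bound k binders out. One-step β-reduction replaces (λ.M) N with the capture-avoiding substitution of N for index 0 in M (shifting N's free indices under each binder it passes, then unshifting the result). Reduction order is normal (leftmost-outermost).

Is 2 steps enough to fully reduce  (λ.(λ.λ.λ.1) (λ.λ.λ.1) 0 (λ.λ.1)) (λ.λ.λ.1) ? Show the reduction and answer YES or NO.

  start: (λ.(λ.λ.λ.1) (λ.λ.λ.1) 0 (λ.λ.1)) (λ.λ.λ.1)
  →1  (λ.λ.λ.1) (λ.λ.λ.1) (λ.λ.λ.1) (λ.λ.1)
  →2  (λ.λ.1) (λ.λ.λ.1) (λ.λ.1)

Answer: NO — after 2 steps the term is (λ.λ.1) (λ.λ.λ.1) (λ.λ.1), not yet normal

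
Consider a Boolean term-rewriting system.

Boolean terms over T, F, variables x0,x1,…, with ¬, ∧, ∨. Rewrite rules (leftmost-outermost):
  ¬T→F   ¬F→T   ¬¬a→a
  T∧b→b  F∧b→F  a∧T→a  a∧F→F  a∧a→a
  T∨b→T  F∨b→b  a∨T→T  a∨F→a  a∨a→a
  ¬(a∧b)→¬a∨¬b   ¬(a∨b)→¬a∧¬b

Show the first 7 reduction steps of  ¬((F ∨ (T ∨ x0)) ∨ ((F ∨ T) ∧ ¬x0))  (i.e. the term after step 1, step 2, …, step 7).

  start: ¬((F ∨ (T ∨ x0)) ∨ ((F ∨ T) ∧ ¬x0))
  step 1: ¬(F ∨ (T ∨ x0)) ∧ ¬((F ∨ T) ∧ ¬x0)
  step 2: (¬F ∧ ¬(T ∨ x0)) ∧ ¬((F ∨ T) ∧ ¬x0)
  step 3: (T ∧ ¬(T ∨ x0)) ∧ ¬((F ∨ T) ∧ ¬x0)
  step 4: ¬(T ∨ x0) ∧ ¬((F ∨ T) ∧ ¬x0)
  step 5: (¬T ∧ ¬x0) ∧ ¬((F ∨ T) ∧ ¬x0)
  step 6: (F ∧ ¬x0) ∧ ¬((F ∨ T) ∧ ¬x0)
  step 7: F ∧ ¬((F ∨ T) ∧ ¬x0)

Answer: after 7 steps: F ∧ ¬((F ∨ T) ∧ ¬x0)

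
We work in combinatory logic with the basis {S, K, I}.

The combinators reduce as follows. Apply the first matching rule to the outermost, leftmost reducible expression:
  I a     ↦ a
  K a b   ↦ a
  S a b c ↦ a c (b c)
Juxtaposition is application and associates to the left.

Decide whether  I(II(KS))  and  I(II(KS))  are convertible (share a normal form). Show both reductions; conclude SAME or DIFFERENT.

Term A:
  start: I(II(KS))
  [1] II(KS)
  [2] I(KS)
  [3] KS

Term B:
  start: I(II(KS))
  [1] II(KS)
  [2] I(KS)
  [3] KS

Answer: SAME — A ⇓ KS, B ⇓ KS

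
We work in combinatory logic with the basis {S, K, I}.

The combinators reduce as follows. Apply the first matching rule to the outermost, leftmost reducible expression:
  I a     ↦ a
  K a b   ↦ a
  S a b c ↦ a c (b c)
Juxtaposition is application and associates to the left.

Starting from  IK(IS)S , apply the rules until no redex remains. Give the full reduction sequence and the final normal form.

  start: IK(IS)S
  step 1: K(IS)S
  step 2: IS
  step 3: S

Answer: normal form = S  (in 3 steps)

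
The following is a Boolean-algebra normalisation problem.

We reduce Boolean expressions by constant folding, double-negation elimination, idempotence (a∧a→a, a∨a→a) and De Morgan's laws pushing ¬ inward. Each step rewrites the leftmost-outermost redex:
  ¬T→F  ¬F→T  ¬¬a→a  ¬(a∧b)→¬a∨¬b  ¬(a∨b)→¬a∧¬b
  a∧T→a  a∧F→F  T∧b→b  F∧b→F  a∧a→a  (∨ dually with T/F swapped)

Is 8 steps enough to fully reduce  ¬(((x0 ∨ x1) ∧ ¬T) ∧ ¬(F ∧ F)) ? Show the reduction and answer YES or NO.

Answer: YES — reaches normal form T in 6 ≤ 8 steps

Working:
  start: ¬(((x0 ∨ x1) ∧ ¬T) ∧ ¬(F ∧ F))
  →1  ¬((x0 ∨ x1) ∧ ¬T) ∨ ¬¬(F ∧ F)
  →2  (¬(x0 ∨ x1) ∨ ¬¬T) ∨ ¬¬(F ∧ F)
  →3  ((¬x0 ∧ ¬x1) ∨ ¬¬T) ∨ ¬¬(F ∧ F)
  →4  ((¬x0 ∧ ¬x1) ∨ T) ∨ ¬¬(F ∧ F)
  →5  T ∨ ¬¬(F ∧ F)
  →6  T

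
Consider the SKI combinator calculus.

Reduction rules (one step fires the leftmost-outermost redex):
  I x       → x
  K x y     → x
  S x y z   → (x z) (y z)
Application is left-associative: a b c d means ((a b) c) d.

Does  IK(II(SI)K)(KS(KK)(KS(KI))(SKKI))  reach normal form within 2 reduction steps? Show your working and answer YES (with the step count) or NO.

  start: IK(II(SI)K)(KS(KK)(KS(KI))(SKKI))
  step 1: K(II(SI)K)(KS(KK)(KS(KI))(SKKI))
  step 2: II(SI)K

Answer: NO — after 2 steps the term is II(SI)K, not yet normal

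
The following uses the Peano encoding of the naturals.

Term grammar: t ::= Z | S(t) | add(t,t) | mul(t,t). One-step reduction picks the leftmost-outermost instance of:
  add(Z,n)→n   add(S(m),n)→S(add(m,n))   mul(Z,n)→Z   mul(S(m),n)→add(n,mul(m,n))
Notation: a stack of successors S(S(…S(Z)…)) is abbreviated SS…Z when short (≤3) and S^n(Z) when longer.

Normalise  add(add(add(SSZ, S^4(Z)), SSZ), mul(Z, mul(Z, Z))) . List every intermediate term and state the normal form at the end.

  start: add(add(add(SSZ, S^4(Z)), SSZ), mul(Z, mul(Z, Z)))
  step 1: add(add(S(add(SZ, S^4(Z))), SSZ), mul(Z, mul(Z, Z)))
  step 2: add(S(add(add(SZ, S^4(Z)), SSZ)), mul(Z, mul(Z, Z)))
  step 3: S(add(add(add(SZ, S^4(Z)), SSZ), mul(Z, mul(Z, Z))))
  step 4: S(add(add(S(add(Z, S^4(Z))), SSZ), mul(Z, mul(Z, Z))))
  step 5: S(add(S(add(add(Z, S^4(Z)), SSZ)), mul(Z, mul(Z, Z))))
  step 6: S(S(add(add(add(Z, S^4(Z)), SSZ), mul(Z, mul(Z, Z)))))
  step 7: S(S(add(add(S^4(Z), SSZ), mul(Z, mul(Z, Z)))))
  step 8: S(S(add(S(add(SSSZ, SSZ)), mul(Z, mul(Z, Z)))))
  step 9: S(S(S(add(add(SSSZ, SSZ), mul(Z, mul(Z, Z))))))
  step 10: S(S(S(add(S(add(SSZ, SSZ)), mul(Z, mul(Z, Z))))))
  step 11: S(S(S(S(add(add(SSZ, SSZ), mul(Z, mul(Z, Z)))))))
  step 12: S(S(S(S(add(S(add(SZ, SSZ)), mul(Z, mul(Z, Z)))))))
  step 13: S(S(S(S(S(add(add(SZ, SSZ), mul(Z, mul(Z, Z))))))))
  step 14: S(S(S(S(S(add(S(add(Z, SSZ)), mul(Z, mul(Z, Z))))))))
  step 15: S(S(S(S(S(S(add(add(Z, SSZ), mul(Z, mul(Z, Z)))))))))
  step 16: S(S(S(S(S(S(add(SSZ, mul(Z, mul(Z, Z)))))))))
  step 17: S(S(S(S(S(S(S(add(SZ, mul(Z, mul(Z, Z))))))))))
  step 18: S(S(S(S(S(S(S(S(add(Z, mul(Z, mul(Z, Z)))))))))))
  step 19: S(S(S(S(S(S(S(S(mul(Z, mul(Z, Z))))))))))
  step 20: S^8(Z)

Answer: normal form = S^8(Z)  (in 20 steps)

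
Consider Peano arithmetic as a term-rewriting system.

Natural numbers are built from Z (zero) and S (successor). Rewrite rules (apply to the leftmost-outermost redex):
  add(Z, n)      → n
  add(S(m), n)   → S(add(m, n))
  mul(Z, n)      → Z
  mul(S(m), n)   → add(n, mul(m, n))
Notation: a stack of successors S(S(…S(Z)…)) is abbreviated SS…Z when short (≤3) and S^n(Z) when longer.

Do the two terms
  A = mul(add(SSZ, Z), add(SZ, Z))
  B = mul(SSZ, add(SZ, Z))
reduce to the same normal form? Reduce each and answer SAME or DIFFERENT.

Term A:
  start: mul(add(SSZ, Z), add(SZ, Z))
  [1] mul(S(add(SZ, Z)), add(SZ, Z))
  [2] add(add(SZ, Z), mul(add(SZ, Z), add(SZ, Z)))
  [3] add(S(add(Z, Z)), mul(add(SZ, Z), add(SZ, Z)))
  [4] S(add(add(Z, Z), mul(add(SZ, Z), add(SZ, Z))))
  [5] S(add(Z, mul(add(SZ, Z), add(SZ, Z))))
  [6] S(mul(add(SZ, Z), add(SZ, Z)))
  [7] S(mul(S(add(Z, Z)), add(SZ, Z)))
  [8] S(add(add(SZ, Z), mul(add(Z, Z), add(SZ, Z))))
  [9] S(add(S(add(Z, Z)), mul(add(Z, Z), add(SZ, Z))))
  [10] S(S(add(add(Z, Z), mul(add(Z, Z), add(SZ, Z)))))
  [11] S(S(add(Z, mul(add(Z, Z), add(SZ, Z)))))
  [12] S(S(mul(add(Z, Z), add(SZ, Z))))
  [13] S(S(mul(Z, add(SZ, Z))))
  [14] SSZ

Term B:
  start: mul(SSZ, add(SZ, Z))
  [1] add(add(SZ, Z), mul(SZ, add(SZ, Z)))
  [2] add(S(add(Z, Z)), mul(SZ, add(SZ, Z)))
  [3] S(add(add(Z, Z), mul(SZ, add(SZ, Z))))
  [4] S(add(Z, mul(SZ, add(SZ, Z))))
  [5] S(mul(SZ, add(SZ, Z)))
  [6] S(add(add(SZ, Z), mul(Z, add(SZ, Z))))
  [7] S(add(S(add(Z, Z)), mul(Z, add(SZ, Z))))
  [8] S(S(add(add(Z, Z), mul(Z, add(SZ, Z)))))
  [9] S(S(add(Z, mul(Z, add(SZ, Z)))))
  [10] S(S(mul(Z, add(SZ, Z))))
  [11] SSZ

Answer: SAME — A ⇓ SSZ, B ⇓ SSZ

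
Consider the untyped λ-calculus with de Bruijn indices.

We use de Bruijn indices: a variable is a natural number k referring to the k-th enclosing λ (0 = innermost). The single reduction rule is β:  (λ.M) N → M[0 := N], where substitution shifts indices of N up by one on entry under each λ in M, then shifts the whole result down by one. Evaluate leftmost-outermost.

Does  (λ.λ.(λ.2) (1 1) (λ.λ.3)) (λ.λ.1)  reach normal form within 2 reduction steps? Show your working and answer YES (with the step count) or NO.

  start: (λ.λ.(λ.2) (1 1) (λ.λ.3)) (λ.λ.1)
  →1  λ.(λ.λ.λ.1) ((λ.λ.1) (λ.λ.1)) (λ.λ.λ.λ.1)
  →2  λ.(λ.λ.1) (λ.λ.λ.λ.1)

Answer: NO — after 2 steps the term is λ.(λ.λ.1) (λ.λ.λ.λ.1), not yet normal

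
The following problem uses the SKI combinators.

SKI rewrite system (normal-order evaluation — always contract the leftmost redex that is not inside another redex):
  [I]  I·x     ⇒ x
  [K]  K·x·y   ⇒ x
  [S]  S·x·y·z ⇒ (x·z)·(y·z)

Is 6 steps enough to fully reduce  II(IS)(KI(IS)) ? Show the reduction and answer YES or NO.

  start: II(IS)(KI(IS))
  step 1: I(IS)(KI(IS))
  step 2: IS(KI(IS))
  step 3: S(KI(IS))
  step 4: SI

Answer: YES — reaches normal form SI in 4 ≤ 6 steps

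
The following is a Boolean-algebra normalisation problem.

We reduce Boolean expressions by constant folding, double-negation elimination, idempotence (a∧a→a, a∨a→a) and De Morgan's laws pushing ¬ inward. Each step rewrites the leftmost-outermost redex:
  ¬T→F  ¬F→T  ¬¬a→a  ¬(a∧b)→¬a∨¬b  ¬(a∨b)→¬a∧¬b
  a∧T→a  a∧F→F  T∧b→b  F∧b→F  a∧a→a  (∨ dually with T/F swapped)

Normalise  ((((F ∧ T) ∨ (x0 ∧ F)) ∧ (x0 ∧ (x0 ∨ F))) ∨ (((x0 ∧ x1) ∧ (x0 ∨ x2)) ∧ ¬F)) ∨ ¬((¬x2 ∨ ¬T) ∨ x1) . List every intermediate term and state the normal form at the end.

Answer: normal form = ((x0 ∧ x1) ∧ (x0 ∨ x2)) ∨ (x2 ∧ ¬x1)  (in 12 steps)

Working:
  start: ((((F ∧ T) ∨ (x0 ∧ F)) ∧ (x0 ∧ (x0 ∨ F))) ∨ (((x0 ∧ x1) ∧ (x0 ∨ x2)) ∧ ¬F)) ∨ ¬((¬x2 ∨ ¬T) ∨ x1)
  step 1: (((F ∨ (x0 ∧ F)) ∧ (x0 ∧ (x0 ∨ F))) ∨ (((x0 ∧ x1) ∧ (x0 ∨ x2)) ∧ ¬F)) ∨ ¬((¬x2 ∨ ¬T) ∨ x1)
  step 2: (((x0 ∧ F) ∧ (x0 ∧ (x0 ∨ F))) ∨ (((x0 ∧ x1) ∧ (x0 ∨ x2)) ∧ ¬F)) ∨ ¬((¬x2 ∨ ¬T) ∨ x1)
  step 3: ((F ∧ (x0 ∧ (x0 ∨ F))) ∨ (((x0 ∧ x1) ∧ (x0 ∨ x2)) ∧ ¬F)) ∨ ¬((¬x2 ∨ ¬T) ∨ x1)
  step 4: (F ∨ (((x0 ∧ x1) ∧ (x0 ∨ x2)) ∧ ¬F)) ∨ ¬((¬x2 ∨ ¬T) ∨ x1)
  step 5: (((x0 ∧ x1) ∧ (x0 ∨ x2)) ∧ ¬F) ∨ ¬((¬x2 ∨ ¬T) ∨ x1)
  step 6: (((x0 ∧ x1) ∧ (x0 ∨ x2)) ∧ T) ∨ ¬((¬x2 ∨ ¬T) ∨ x1)
  step 7: ((x0 ∧ x1) ∧ (x0 ∨ x2)) ∨ ¬((¬x2 ∨ ¬T) ∨ x1)
  step 8: ((x0 ∧ x1) ∧ (x0 ∨ x2)) ∨ (¬(¬x2 ∨ ¬T) ∧ ¬x1)
  step 9: ((x0 ∧ x1) ∧ (x0 ∨ x2)) ∨ ((¬¬x2 ∧ ¬¬T) ∧ ¬x1)
  step 10: ((x0 ∧ x1) ∧ (x0 ∨ x2)) ∨ ((x2 ∧ ¬¬T) ∧ ¬x1)
  step 11: ((x0 ∧ x1) ∧ (x0 ∨ x2)) ∨ ((x2 ∧ T) ∧ ¬x1)
  step 12: ((x0 ∧ x1) ∧ (x0 ∨ x2)) ∨ (x2 ∧ ¬x1)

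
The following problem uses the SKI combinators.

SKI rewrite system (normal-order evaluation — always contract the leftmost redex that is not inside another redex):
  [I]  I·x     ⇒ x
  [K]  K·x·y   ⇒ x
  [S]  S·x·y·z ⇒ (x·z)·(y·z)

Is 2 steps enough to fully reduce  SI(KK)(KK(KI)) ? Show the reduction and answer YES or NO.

  start: SI(KK)(KK(KI))
  [1] I(KK(KI))(KK(KK(KI)))
  [2] KK(KI)(KK(KK(KI)))

Answer: NO — after 2 steps the term is KK(KI)(KK(KK(KI))), not yet normal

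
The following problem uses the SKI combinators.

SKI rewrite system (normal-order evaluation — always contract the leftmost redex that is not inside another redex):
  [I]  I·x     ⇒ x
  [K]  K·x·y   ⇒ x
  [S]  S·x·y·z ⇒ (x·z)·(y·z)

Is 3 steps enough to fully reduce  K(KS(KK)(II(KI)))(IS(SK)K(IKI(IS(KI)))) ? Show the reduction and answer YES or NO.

  start: K(KS(KK)(II(KI)))(IS(SK)K(IKI(IS(KI))))
  →1  KS(KK)(II(KI))
  →2  S(II(KI))
  →3  S(I(KI))

Answer: NO — after 3 steps the term is S(I(KI)), not yet normal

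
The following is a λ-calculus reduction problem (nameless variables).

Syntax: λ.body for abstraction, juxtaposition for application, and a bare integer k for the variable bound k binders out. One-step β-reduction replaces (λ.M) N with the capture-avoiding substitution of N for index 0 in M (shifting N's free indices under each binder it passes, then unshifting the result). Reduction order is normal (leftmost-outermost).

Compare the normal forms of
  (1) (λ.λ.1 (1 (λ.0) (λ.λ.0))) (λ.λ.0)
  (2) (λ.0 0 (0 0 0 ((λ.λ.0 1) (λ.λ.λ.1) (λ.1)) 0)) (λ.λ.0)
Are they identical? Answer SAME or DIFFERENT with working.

Term A:
  start: (λ.λ.1 (1 (λ.0) (λ.λ.0))) (λ.λ.0)
  [1] λ.(λ.λ.0) ((λ.λ.0) (λ.0) (λ.λ.0))
  [2] λ.λ.0

Term B:
  start: (λ.0 0 (0 0 0 ((λ.λ.0 1) (λ.λ.λ.1) (λ.1)) 0)) (λ.λ.0)
  [1] (λ.λ.0) (λ.λ.0) ((λ.λ.0) (λ.λ.0) (λ.λ.0) ((λ.λ.0 1) (λ.λ.λ.1) (λ.λ.λ.0)) (λ.λ.0))
  [2] (λ.0) ((λ.λ.0) (λ.λ.0) (λ.λ.0) ((λ.λ.0 1) (λ.λ.λ.1) (λ.λ.λ.0)) (λ.λ.0))
  [3] (λ.λ.0) (λ.λ.0) (λ.λ.0) ((λ.λ.0 1) (λ.λ.λ.1) (λ.λ.λ.0)) (λ.λ.0)
  [4] (λ.0) (λ.λ.0) ((λ.λ.0 1) (λ.λ.λ.1) (λ.λ.λ.0)) (λ.λ.0)
  [5] (λ.λ.0) ((λ.λ.0 1) (λ.λ.λ.1) (λ.λ.λ.0)) (λ.λ.0)
  [6] (λ.0) (λ.λ.0)
  [7] λ.λ.0

Answer: SAME — A ⇓ λ.λ.0, B ⇓ λ.λ.0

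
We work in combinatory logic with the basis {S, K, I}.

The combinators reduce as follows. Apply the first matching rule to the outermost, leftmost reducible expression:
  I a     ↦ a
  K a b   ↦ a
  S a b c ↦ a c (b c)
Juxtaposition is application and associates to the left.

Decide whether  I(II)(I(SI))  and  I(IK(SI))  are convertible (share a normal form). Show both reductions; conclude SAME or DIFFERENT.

Answer: DIFFERENT — A ⇓ SI, B ⇓ K(SI)

Working:
Term A:
  start: I(II)(I(SI))
  [1] II(I(SI))
  [2] I(I(SI))
  [3] I(SI)
  [4] SI

Term B:
  start: I(IK(SI))
  [1] IK(SI)
  [2] K(SI)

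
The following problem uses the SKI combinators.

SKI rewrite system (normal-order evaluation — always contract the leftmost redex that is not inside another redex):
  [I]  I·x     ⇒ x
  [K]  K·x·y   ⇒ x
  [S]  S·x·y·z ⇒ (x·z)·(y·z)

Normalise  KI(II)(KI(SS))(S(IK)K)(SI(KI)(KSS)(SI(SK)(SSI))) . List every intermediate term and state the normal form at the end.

Answer: normal form = SI(S(SK(SSI))(SK(SSI)))  (in 15 steps)

Reduction:
  start: KI(II)(KI(SS))(S(IK)K)(SI(KI)(KSS)(SI(SK)(SSI)))
  step 1: I(KI(SS))(S(IK)K)(SI(KI)(KSS)(SI(SK)(SSI)))
  step 2: KI(SS)(S(IK)K)(SI(KI)(KSS)(SI(SK)(SSI)))
  step 3: I(S(IK)K)(SI(KI)(KSS)(SI(SK)(SSI)))
  step 4: S(IK)K(SI(KI)(KSS)(SI(SK)(SSI)))
  step 5: IK(SI(KI)(KSS)(SI(SK)(SSI)))(K(SI(KI)(KSS)(SI(SK)(SSI))))
  step 6: K(SI(KI)(KSS)(SI(SK)(SSI)))(K(SI(KI)(KSS)(SI(SK)(SSI))))
  step 7: SI(KI)(KSS)(SI(SK)(SSI))
  step 8: I(KSS)(KI(KSS))(SI(SK)(SSI))
  step 9: KSS(KI(KSS))(SI(SK)(SSI))
  step 10: S(KI(KSS))(SI(SK)(SSI))
  step 11: SI(SI(SK)(SSI))
  step 12: SI(I(SSI)(SK(SSI)))
  step 13: SI(SSI(SK(SSI)))
  step 14: SI(S(SK(SSI))(I(SK(SSI))))
  step 15: SI(S(SK(SSI))(SK(SSI)))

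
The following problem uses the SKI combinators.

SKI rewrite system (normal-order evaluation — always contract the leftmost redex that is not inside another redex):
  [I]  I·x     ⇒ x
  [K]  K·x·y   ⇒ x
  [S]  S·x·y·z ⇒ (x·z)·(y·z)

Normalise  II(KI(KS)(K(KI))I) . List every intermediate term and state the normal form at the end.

  start: II(KI(KS)(K(KI))I)
  [1] I(KI(KS)(K(KI))I)
  [2] KI(KS)(K(KI))I
  [3] I(K(KI))I
  [4] K(KI)I
  [5] KI

Answer: normal form = KI  (in 5 steps)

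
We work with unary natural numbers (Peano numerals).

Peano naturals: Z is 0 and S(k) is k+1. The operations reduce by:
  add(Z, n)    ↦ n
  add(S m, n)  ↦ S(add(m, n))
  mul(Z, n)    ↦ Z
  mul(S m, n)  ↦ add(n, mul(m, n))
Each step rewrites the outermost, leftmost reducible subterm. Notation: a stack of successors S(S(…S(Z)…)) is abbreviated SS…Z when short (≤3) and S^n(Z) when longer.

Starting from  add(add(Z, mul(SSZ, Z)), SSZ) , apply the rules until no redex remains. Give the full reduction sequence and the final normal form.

  start: add(add(Z, mul(SSZ, Z)), SSZ)
  →1  add(mul(SSZ, Z), SSZ)
  →2  add(add(Z, mul(SZ, Z)), SSZ)
  →3  add(mul(SZ, Z), SSZ)
  →4  add(add(Z, mul(Z, Z)), SSZ)
  →5  add(mul(Z, Z), SSZ)
  →6  add(Z, SSZ)
  →7  SSZ

Answer: normal form = SSZ  (in 7 steps)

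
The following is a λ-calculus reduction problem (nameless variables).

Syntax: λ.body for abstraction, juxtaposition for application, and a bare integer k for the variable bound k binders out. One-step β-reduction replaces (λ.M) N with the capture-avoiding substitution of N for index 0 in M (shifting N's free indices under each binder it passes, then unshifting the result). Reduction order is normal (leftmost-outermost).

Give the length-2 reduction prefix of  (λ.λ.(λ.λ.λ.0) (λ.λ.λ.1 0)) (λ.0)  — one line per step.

  start: (λ.λ.(λ.λ.λ.0) (λ.λ.λ.1 0)) (λ.0)
  step 1: λ.(λ.λ.λ.0) (λ.λ.λ.1 0)
  step 2: λ.λ.λ.0

Answer: after 2 steps: λ.λ.λ.0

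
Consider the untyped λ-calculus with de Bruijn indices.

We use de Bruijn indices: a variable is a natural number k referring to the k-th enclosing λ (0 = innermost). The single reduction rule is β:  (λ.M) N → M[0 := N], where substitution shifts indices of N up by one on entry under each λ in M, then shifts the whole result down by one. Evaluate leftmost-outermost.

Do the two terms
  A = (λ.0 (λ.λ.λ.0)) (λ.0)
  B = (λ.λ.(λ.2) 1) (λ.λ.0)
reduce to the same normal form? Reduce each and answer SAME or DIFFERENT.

Term A:
  start: (λ.0 (λ.λ.λ.0)) (λ.0)
  →1  (λ.0) (λ.λ.λ.0)
  →2  λ.λ.λ.0

Term B:
  start: (λ.λ.(λ.2) 1) (λ.λ.0)
  →1  λ.(λ.λ.λ.0) (λ.λ.0)
  →2  λ.λ.λ.0

Answer: SAME — A ⇓ λ.λ.λ.0, B ⇓ λ.λ.λ.0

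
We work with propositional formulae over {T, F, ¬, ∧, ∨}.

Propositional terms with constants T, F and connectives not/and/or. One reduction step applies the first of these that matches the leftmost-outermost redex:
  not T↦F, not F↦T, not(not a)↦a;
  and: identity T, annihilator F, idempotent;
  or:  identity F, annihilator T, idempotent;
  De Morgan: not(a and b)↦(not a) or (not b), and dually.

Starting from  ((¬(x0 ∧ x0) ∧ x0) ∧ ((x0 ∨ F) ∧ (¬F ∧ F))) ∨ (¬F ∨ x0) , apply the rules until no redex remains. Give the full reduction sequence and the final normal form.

  start: ((¬(x0 ∧ x0) ∧ x0) ∧ ((x0 ∨ F) ∧ (¬F ∧ F))) ∨ (¬F ∨ x0)
  [1] (((¬x0 ∨ ¬x0) ∧ x0) ∧ ((x0 ∨ F) ∧ (¬F ∧ F))) ∨ (¬F ∨ x0)
  [2] ((¬x0 ∧ x0) ∧ ((x0 ∨ F) ∧ (¬F ∧ F))) ∨ (¬F ∨ x0)
  [3] ((¬x0 ∧ x0) ∧ (x0 ∧ (¬F ∧ F))) ∨ (¬F ∨ x0)
  [4] ((¬x0 ∧ x0) ∧ (x0 ∧ F)) ∨ (¬F ∨ x0)
  [5] ((¬x0 ∧ x0) ∧ F) ∨ (¬F ∨ x0)
  [6] F ∨ (¬F ∨ x0)
  [7] ¬F ∨ x0
  [8] T ∨ x0
  [9] T

Answer: normal form = T  (in 9 steps)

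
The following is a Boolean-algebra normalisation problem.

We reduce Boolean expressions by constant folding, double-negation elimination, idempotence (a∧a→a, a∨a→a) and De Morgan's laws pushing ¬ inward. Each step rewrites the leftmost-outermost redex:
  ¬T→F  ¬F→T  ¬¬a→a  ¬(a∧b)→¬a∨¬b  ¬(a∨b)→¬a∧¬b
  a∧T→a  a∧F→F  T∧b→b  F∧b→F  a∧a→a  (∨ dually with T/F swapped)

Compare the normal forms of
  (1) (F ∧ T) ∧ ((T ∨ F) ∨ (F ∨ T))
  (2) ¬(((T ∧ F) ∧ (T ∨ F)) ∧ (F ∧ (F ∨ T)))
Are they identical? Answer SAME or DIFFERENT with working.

Answer: DIFFERENT — A ⇓ F, B ⇓ T

Reduction:
Term A:
  start: (F ∧ T) ∧ ((T ∨ F) ∨ (F ∨ T))
  [1] F ∧ ((T ∨ F) ∨ (F ∨ T))
  [2] F

Term B:
  start: ¬(((T ∧ F) ∧ (T ∨ F)) ∧ (F ∧ (F ∨ T)))
  [1] ¬((T ∧ F) ∧ (T ∨ F)) ∨ ¬(F ∧ (F ∨ T))
  [2] (¬(T ∧ F) ∨ ¬(T ∨ F)) ∨ ¬(F ∧ (F ∨ T))
  [3] ((¬T ∨ ¬F) ∨ ¬(T ∨ F)) ∨ ¬(F ∧ (F ∨ T))
  [4] ((F ∨ ¬F) ∨ ¬(T ∨ F)) ∨ ¬(F ∧ (F ∨ T))
  [5] (¬F ∨ ¬(T ∨ F)) ∨ ¬(F ∧ (F ∨ T))
  [6] (T ∨ ¬(T ∨ F)) ∨ ¬(F ∧ (F ∨ T))
  [7] T ∨ ¬(F ∧ (F ∨ T))
  [8] T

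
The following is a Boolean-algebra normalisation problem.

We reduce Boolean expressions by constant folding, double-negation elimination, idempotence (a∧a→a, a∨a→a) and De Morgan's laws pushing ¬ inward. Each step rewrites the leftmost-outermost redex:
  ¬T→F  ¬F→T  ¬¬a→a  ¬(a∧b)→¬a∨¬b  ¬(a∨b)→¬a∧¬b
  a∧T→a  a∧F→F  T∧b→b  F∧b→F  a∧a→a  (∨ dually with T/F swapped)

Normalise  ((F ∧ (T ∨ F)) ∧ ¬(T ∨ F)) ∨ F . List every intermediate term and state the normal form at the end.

  start: ((F ∧ (T ∨ F)) ∧ ¬(T ∨ F)) ∨ F
  [1] (F ∧ (T ∨ F)) ∧ ¬(T ∨ F)
  [2] F ∧ ¬(T ∨ F)
  [3] F

Answer: normal form = F  (in 3 steps)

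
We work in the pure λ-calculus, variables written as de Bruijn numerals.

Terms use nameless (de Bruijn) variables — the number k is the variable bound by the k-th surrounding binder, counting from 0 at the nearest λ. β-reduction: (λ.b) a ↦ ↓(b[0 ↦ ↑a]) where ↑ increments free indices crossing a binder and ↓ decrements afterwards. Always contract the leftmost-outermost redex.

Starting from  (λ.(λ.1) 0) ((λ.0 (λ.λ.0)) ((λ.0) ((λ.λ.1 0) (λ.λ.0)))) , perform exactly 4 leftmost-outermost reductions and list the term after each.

  start: (λ.(λ.1) 0) ((λ.0 (λ.λ.0)) ((λ.0) ((λ.λ.1 0) (λ.λ.0))))
  →1  (λ.(λ.0 (λ.λ.0)) ((λ.0) ((λ.λ.1 0) (λ.λ.0)))) ((λ.0 (λ.λ.0)) ((λ.0) ((λ.λ.1 0) (λ.λ.0))))
  →2  (λ.0 (λ.λ.0)) ((λ.0) ((λ.λ.1 0) (λ.λ.0)))
  →3  (λ.0) ((λ.λ.1 0) (λ.λ.0)) (λ.λ.0)
  →4  (λ.λ.1 0) (λ.λ.0) (λ.λ.0)

Answer: after 4 steps: (λ.λ.1 0) (λ.λ.0) (λ.λ.0)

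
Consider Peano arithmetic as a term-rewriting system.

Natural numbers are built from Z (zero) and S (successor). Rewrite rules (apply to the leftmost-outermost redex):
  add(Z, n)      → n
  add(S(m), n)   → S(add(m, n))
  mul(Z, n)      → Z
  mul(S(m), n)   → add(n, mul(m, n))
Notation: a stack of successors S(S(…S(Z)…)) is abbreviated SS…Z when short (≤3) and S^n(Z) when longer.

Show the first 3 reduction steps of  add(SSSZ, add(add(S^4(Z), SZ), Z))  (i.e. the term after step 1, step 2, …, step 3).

  start: add(SSSZ, add(add(S^4(Z), SZ), Z))
  [1] S(add(SSZ, add(add(S^4(Z), SZ), Z)))
  [2] S(S(add(SZ, add(add(S^4(Z), SZ), Z))))
  [3] S(S(S(add(Z, add(add(S^4(Z), SZ), Z)))))

Answer: after 3 steps: S(S(S(add(Z, add(add(S^4(Z), SZ), Z)))))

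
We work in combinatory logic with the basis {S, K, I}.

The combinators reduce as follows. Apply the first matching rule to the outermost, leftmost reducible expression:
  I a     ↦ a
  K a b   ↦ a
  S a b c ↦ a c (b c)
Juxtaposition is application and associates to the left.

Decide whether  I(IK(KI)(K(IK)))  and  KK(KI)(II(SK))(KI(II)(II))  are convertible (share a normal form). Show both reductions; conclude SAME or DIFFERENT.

Term A:
  start: I(IK(KI)(K(IK)))
  [1] IK(KI)(K(IK))
  [2] K(KI)(K(IK))
  [3] KI

Term B:
  start: KK(KI)(II(SK))(KI(II)(II))
  [1] K(II(SK))(KI(II)(II))
  [2] II(SK)
  [3] I(SK)
  [4] SK

Answer: DIFFERENT — A ⇓ KI, B ⇓ SK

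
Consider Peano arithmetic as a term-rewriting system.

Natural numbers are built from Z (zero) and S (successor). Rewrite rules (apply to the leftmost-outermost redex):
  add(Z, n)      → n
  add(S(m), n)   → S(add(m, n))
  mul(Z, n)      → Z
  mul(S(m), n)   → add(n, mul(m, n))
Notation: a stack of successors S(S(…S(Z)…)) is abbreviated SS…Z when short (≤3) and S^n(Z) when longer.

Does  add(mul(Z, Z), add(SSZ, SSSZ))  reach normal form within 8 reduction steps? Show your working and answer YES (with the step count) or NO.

  start: add(mul(Z, Z), add(SSZ, SSSZ))
  →1  add(Z, add(SSZ, SSSZ))
  →2  add(SSZ, SSSZ)
  →3  S(add(SZ, SSSZ))
  →4  S(S(add(Z, SSSZ)))
  →5  S^5(Z)

Answer: YES — reaches normal form S^5(Z) in 5 ≤ 8 steps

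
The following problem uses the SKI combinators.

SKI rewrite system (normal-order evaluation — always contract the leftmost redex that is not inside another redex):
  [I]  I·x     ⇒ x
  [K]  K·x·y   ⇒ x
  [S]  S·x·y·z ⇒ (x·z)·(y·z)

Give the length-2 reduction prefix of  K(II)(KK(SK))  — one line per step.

  start: K(II)(KK(SK))
  step 1: II
  step 2: I

Answer: after 2 steps: I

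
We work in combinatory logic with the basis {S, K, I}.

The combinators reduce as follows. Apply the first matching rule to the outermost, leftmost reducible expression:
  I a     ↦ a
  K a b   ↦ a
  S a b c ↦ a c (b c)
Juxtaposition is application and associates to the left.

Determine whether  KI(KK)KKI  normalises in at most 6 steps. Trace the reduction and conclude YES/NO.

  start: KI(KK)KKI
  [1] IKKI
  [2] KKI
  [3] K

Answer: YES — reaches normal form K in 3 ≤ 6 steps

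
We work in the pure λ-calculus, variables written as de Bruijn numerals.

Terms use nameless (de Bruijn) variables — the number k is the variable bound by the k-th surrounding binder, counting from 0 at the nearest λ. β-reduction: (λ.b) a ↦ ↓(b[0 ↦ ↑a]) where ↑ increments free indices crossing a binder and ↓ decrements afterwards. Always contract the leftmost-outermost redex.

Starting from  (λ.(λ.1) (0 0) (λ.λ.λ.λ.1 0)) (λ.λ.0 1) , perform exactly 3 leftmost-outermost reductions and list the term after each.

Answer: after 3 steps: λ.0 (λ.λ.λ.λ.1 0)

Working:
  start: (λ.(λ.1) (0 0) (λ.λ.λ.λ.1 0)) (λ.λ.0 1)
  step 1: (λ.λ.λ.0 1) ((λ.λ.0 1) (λ.λ.0 1)) (λ.λ.λ.λ.1 0)
  step 2: (λ.λ.0 1) (λ.λ.λ.λ.1 0)
  step 3: λ.0 (λ.λ.λ.λ.1 0)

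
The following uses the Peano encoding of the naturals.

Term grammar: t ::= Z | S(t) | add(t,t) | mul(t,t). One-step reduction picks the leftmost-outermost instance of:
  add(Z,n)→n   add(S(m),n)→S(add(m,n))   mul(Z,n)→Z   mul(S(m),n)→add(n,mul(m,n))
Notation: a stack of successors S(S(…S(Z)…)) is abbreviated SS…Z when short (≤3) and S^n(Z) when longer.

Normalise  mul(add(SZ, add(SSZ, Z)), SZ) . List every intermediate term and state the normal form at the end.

  start: mul(add(SZ, add(SSZ, Z)), SZ)
  step 1: mul(S(add(Z, add(SSZ, Z))), SZ)
  step 2: add(SZ, mul(add(Z, add(SSZ, Z)), SZ))
  step 3: S(add(Z, mul(add(Z, add(SSZ, Z)), SZ)))
  step 4: S(mul(add(Z, add(SSZ, Z)), SZ))
  step 5: S(mul(add(SSZ, Z), SZ))
  step 6: S(mul(S(add(SZ, Z)), SZ))
  step 7: S(add(SZ, mul(add(SZ, Z), SZ)))
  step 8: S(S(add(Z, mul(add(SZ, Z), SZ))))
  step 9: S(S(mul(add(SZ, Z), SZ)))
  step 10: S(S(mul(S(add(Z, Z)), SZ)))
  step 11: S(S(add(SZ, mul(add(Z, Z), SZ))))
  step 12: S(S(S(add(Z, mul(add(Z, Z), SZ)))))
  step 13: S(S(S(mul(add(Z, Z), SZ))))
  step 14: S(S(S(mul(Z, SZ))))
  step 15: SSSZ

Answer: normal form = SSSZ  (in 15 steps)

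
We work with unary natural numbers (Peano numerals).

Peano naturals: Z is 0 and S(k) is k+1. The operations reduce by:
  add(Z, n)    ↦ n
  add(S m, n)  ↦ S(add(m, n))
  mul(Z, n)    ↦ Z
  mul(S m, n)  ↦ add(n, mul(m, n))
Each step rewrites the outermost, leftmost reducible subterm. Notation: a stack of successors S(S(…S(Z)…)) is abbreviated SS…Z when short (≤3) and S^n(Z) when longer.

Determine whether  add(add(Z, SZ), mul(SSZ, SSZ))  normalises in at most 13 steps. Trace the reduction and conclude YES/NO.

Answer: YES — reaches normal form S^5(Z) in 12 ≤ 13 steps

Derivation:
  start: add(add(Z, SZ), mul(SSZ, SSZ))
  →1  add(SZ, mul(SSZ, SSZ))
  →2  S(add(Z, mul(SSZ, SSZ)))
  →3  S(mul(SSZ, SSZ))
  →4  S(add(SSZ, mul(SZ, SSZ)))
  →5  S(S(add(SZ, mul(SZ, SSZ))))
  →6  S(S(S(add(Z, mul(SZ, SSZ)))))
  →7  S(S(S(mul(SZ, SSZ))))
  →8  S(S(S(add(SSZ, mul(Z, SSZ)))))
  →9  S(S(S(S(add(SZ, mul(Z, SSZ))))))
  →10  S(S(S(S(S(add(Z, mul(Z, SSZ)))))))
  →11  S(S(S(S(S(mul(Z, SSZ))))))
  →12  S^5(Z)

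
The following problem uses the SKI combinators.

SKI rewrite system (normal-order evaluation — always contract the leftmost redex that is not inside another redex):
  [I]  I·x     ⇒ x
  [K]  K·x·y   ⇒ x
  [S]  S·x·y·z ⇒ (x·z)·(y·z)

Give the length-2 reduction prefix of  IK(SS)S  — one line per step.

  start: IK(SS)S
  step 1: K(SS)S
  step 2: SS

Answer: after 2 steps: SS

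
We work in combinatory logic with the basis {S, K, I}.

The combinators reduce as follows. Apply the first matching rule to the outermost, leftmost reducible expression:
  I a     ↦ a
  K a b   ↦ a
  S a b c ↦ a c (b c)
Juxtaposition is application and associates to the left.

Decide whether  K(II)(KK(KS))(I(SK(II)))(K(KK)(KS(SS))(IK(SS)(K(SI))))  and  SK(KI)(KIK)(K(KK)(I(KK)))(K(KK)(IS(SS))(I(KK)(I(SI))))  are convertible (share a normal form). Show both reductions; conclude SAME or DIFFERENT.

Answer: SAME — A ⇓ K, B ⇓ K

Reduction:
Term A:
  start: K(II)(KK(KS))(I(SK(II)))(K(KK)(KS(SS))(IK(SS)(K(SI))))
  →1  II(I(SK(II)))(K(KK)(KS(SS))(IK(SS)(K(SI))))
  →2  I(I(SK(II)))(K(KK)(KS(SS))(IK(SS)(K(SI))))
  →3  I(SK(II))(K(KK)(KS(SS))(IK(SS)(K(SI))))
  →4  SK(II)(K(KK)(KS(SS))(IK(SS)(K(SI))))
  →5  K(K(KK)(KS(SS))(IK(SS)(K(SI))))(II(K(KK)(KS(SS))(IK(SS)(K(SI)))))
  →6  K(KK)(KS(SS))(IK(SS)(K(SI)))
  →7  KK(IK(SS)(K(SI)))
  →8  K

Term B:
  start: SK(KI)(KIK)(K(KK)(I(KK)))(K(KK)(IS(SS))(I(KK)(I(SI))))
  →1  K(KIK)(KI(KIK))(K(KK)(I(KK)))(K(KK)(IS(SS))(I(KK)(I(SI))))
  →2  KIK(K(KK)(I(KK)))(K(KK)(IS(SS))(I(KK)(I(SI))))
  →3  I(K(KK)(I(KK)))(K(KK)(IS(SS))(I(KK)(I(SI))))
  →4  K(KK)(I(KK))(K(KK)(IS(SS))(I(KK)(I(SI))))
  →5  KK(K(KK)(IS(SS))(I(KK)(I(SI))))
  →6  K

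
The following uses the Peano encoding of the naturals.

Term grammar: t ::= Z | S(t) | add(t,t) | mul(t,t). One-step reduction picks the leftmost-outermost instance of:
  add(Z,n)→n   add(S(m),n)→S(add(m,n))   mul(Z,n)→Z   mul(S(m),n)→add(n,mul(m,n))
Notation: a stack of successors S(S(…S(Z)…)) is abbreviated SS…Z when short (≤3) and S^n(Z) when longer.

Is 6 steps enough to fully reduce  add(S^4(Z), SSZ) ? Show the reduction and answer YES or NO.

  start: add(S^4(Z), SSZ)
  →1  S(add(SSSZ, SSZ))
  →2  S(S(add(SSZ, SSZ)))
  →3  S(S(S(add(SZ, SSZ))))
  →4  S(S(S(S(add(Z, SSZ)))))
  →5  S^6(Z)

Answer: YES — reaches normal form S^6(Z) in 5 ≤ 6 steps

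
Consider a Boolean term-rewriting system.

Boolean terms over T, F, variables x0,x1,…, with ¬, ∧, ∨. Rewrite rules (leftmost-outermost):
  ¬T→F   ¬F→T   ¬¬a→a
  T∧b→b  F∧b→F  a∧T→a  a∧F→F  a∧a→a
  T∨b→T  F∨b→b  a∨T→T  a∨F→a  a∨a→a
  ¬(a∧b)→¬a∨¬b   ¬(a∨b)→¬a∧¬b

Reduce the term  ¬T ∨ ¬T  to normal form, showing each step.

Answer: normal form = F  (in 2 steps)

Working:
  start: ¬T ∨ ¬T
  [1] ¬T
  [2] F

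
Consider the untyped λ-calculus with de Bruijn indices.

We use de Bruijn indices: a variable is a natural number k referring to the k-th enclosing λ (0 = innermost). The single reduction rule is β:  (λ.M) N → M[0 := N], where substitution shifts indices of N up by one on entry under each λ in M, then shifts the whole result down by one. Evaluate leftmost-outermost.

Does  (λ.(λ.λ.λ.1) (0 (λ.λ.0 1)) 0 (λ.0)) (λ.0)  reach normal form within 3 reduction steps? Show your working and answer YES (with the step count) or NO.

  start: (λ.(λ.λ.λ.1) (0 (λ.λ.0 1)) 0 (λ.0)) (λ.0)
  →1  (λ.λ.λ.1) ((λ.0) (λ.λ.0 1)) (λ.0) (λ.0)
  →2  (λ.λ.1) (λ.0) (λ.0)
  →3  (λ.λ.0) (λ.0)

Answer: NO — after 3 steps the term is (λ.λ.0) (λ.0), not yet normal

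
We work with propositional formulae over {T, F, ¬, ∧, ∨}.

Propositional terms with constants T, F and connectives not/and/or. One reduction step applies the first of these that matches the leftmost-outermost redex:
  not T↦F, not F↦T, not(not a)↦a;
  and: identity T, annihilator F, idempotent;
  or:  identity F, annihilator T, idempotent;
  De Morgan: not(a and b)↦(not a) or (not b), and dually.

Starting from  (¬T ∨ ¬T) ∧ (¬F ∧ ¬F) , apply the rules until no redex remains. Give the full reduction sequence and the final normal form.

Answer: normal form = F  (in 3 steps)

Reduction:
  start: (¬T ∨ ¬T) ∧ (¬F ∧ ¬F)
  →1  ¬T ∧ (¬F ∧ ¬F)
  →2  F ∧ (¬F ∧ ¬F)
  →3  F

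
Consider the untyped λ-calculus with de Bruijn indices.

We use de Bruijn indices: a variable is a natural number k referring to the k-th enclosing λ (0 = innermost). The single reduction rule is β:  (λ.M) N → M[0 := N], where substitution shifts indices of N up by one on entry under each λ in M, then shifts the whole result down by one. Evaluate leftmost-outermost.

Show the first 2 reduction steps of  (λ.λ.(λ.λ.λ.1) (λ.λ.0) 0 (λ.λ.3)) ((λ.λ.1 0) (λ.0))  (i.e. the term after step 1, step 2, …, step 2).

  start: (λ.λ.(λ.λ.λ.1) (λ.λ.0) 0 (λ.λ.3)) ((λ.λ.1 0) (λ.0))
  [1] λ.(λ.λ.λ.1) (λ.λ.0) 0 (λ.λ.(λ.λ.1 0) (λ.0))
  [2] λ.(λ.λ.1) 0 (λ.λ.(λ.λ.1 0) (λ.0))

Answer: after 2 steps: λ.(λ.λ.1) 0 (λ.λ.(λ.λ.1 0) (λ.0))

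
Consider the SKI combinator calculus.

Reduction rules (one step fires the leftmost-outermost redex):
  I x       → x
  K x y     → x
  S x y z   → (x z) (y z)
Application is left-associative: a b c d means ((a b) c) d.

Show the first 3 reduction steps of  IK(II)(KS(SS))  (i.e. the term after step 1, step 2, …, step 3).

  start: IK(II)(KS(SS))
  step 1: K(II)(KS(SS))
  step 2: II
  step 3: I

Answer: after 3 steps: I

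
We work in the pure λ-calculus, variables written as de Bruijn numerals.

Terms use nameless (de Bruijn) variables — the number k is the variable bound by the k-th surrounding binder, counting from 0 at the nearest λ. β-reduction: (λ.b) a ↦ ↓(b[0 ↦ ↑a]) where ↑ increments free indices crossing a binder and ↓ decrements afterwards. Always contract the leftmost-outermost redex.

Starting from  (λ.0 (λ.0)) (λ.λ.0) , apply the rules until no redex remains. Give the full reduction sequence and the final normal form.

Answer: normal form = λ.0  (in 2 steps)

Derivation:
  start: (λ.0 (λ.0)) (λ.λ.0)
  →1  (λ.λ.0) (λ.0)
  →2  λ.0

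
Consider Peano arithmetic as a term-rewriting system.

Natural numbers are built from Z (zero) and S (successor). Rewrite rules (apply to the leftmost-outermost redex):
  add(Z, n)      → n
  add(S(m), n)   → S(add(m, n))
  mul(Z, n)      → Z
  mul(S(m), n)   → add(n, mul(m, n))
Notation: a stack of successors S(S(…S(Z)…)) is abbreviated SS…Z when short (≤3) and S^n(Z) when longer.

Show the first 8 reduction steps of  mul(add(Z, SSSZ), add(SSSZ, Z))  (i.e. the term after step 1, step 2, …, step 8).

  start: mul(add(Z, SSSZ), add(SSSZ, Z))
  →1  mul(SSSZ, add(SSSZ, Z))
  →2  add(add(SSSZ, Z), mul(SSZ, add(SSSZ, Z)))
  →3  add(S(add(SSZ, Z)), mul(SSZ, add(SSSZ, Z)))
  →4  S(add(add(SSZ, Z), mul(SSZ, add(SSSZ, Z))))
  →5  S(add(S(add(SZ, Z)), mul(SSZ, add(SSSZ, Z))))
  →6  S(S(add(add(SZ, Z), mul(SSZ, add(SSSZ, Z)))))
  →7  S(S(add(S(add(Z, Z)), mul(SSZ, add(SSSZ, Z)))))
  →8  S(S(S(add(add(Z, Z), mul(SSZ, add(SSSZ, Z))))))

Answer: after 8 steps: S(S(S(add(add(Z, Z), mul(SSZ, add(SSSZ, Z))))))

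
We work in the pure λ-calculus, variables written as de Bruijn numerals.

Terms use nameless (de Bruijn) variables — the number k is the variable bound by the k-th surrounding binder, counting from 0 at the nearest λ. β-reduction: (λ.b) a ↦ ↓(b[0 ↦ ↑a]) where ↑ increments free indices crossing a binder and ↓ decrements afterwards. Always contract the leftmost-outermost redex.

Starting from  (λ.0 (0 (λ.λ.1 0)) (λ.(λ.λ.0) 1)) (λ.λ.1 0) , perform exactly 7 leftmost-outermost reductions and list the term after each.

Answer: after 7 steps: λ.(λ.λ.0) (λ.λ.1 0)

Working:
  start: (λ.0 (0 (λ.λ.1 0)) (λ.(λ.λ.0) 1)) (λ.λ.1 0)
  step 1: (λ.λ.1 0) ((λ.λ.1 0) (λ.λ.1 0)) (λ.(λ.λ.0) (λ.λ.1 0))
  step 2: (λ.(λ.λ.1 0) (λ.λ.1 0) 0) (λ.(λ.λ.0) (λ.λ.1 0))
  step 3: (λ.λ.1 0) (λ.λ.1 0) (λ.(λ.λ.0) (λ.λ.1 0))
  step 4: (λ.(λ.λ.1 0) 0) (λ.(λ.λ.0) (λ.λ.1 0))
  step 5: (λ.λ.1 0) (λ.(λ.λ.0) (λ.λ.1 0))
  step 6: λ.(λ.(λ.λ.0) (λ.λ.1 0)) 0
  step 7: λ.(λ.λ.0) (λ.λ.1 0)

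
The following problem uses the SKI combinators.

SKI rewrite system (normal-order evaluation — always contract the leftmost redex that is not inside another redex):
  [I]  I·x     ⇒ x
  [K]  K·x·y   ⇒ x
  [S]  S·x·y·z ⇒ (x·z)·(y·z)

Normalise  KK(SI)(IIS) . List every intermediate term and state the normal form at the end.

  start: KK(SI)(IIS)
  →1  K(IIS)
  →2  K(IS)
  →3  KS

Answer: normal form = KS  (in 3 steps)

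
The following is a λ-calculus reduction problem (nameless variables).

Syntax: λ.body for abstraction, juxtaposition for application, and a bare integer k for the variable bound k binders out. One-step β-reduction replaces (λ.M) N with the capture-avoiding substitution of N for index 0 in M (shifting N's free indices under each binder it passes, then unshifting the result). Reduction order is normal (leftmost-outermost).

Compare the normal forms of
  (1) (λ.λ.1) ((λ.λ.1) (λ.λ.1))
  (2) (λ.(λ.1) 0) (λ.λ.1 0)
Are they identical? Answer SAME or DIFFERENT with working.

Answer: DIFFERENT — A ⇓ λ.λ.λ.λ.1, B ⇓ λ.λ.1 0

Working:
Term A:
  start: (λ.λ.1) ((λ.λ.1) (λ.λ.1))
  [1] λ.(λ.λ.1) (λ.λ.1)
  [2] λ.λ.λ.λ.1

Term B:
  start: (λ.(λ.1) 0) (λ.λ.1 0)
  [1] (λ.λ.λ.1 0) (λ.λ.1 0)
  [2] λ.λ.1 0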